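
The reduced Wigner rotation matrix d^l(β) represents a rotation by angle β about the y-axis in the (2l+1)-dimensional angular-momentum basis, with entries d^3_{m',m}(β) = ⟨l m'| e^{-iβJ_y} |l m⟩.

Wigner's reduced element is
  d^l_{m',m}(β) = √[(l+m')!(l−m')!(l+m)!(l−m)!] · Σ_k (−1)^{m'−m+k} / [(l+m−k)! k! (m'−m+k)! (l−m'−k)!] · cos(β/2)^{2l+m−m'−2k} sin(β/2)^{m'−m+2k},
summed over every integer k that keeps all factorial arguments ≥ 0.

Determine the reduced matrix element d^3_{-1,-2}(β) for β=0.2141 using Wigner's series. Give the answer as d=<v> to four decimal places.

d^3_{-1,-2}(β=0.2141) via Wigner's sum:
Half-angle: c=0.994276, s=0.106846. N=√(2·24·1·120)=75.894664
Admissible k: 0..1 (factorial args all ≥0)
  k=0: (−1)^1·75.8947/(24)·0.9943^5·0.1068^1 = -0.328315
  k=1: (−1)^2·75.8947/(12)·0.9943^3·0.1068^3 = +0.007583
d^3_{-1,-2}(0.2141) = -0.328315 +0.007583 = -0.320732

d=-0.3207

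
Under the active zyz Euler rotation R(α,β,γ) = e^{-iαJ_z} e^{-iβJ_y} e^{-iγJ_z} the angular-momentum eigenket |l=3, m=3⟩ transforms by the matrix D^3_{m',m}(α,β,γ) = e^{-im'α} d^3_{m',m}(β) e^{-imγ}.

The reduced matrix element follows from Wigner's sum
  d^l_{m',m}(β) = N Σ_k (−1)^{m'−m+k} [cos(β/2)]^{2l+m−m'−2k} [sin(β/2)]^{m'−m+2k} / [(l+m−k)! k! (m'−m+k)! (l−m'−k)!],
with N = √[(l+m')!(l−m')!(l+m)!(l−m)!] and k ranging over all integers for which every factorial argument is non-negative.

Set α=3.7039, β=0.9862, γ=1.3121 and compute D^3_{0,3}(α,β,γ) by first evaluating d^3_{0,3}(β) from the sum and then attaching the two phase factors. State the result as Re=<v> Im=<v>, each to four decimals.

First d^3_{0,3}(β=0.9862), then the phase factors e^{-i(0)α} and e^{-i(3)γ}:
With c≡cos(β/2)=0.880870 and s≡sin(β/2)=0.473359, N=[6·6·720·1]^{1/2}=160.996894
k: max(0,(3)−(0))=3 … min(3+(3),3−(0))=3
  k=3: (−1)^0·160.9969/(36)·0.8809^3·0.4734^3 = +0.324206
d^3_{0,3}(0.9862) = +0.324206
D = (+1.000000+0.000000i)·(+0.324206)·(-0.700494+0.713659i) = -0.227104+0.231373i

Re=-0.2271 Im=0.2314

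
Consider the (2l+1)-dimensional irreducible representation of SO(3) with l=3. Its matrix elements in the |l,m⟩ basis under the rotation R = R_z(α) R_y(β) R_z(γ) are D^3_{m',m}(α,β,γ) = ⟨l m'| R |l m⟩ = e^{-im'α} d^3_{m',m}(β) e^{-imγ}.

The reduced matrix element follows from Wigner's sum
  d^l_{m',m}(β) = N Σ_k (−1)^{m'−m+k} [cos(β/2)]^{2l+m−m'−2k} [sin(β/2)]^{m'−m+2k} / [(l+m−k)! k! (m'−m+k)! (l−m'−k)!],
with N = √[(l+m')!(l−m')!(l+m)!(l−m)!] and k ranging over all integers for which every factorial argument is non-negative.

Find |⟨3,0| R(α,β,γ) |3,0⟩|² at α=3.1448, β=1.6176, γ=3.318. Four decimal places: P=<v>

P=0.0049

First d^3_{0,0}(β=1.6176), then the phase factors e^{-i(0)α} and e^{-i(0)γ}:
c=cos(1.6176/2)=0.690367, s=sin(1.6176/2)=0.723459; N=√[6·6·6·6]=36.000000
The bounds max(0,m−m')=0 and min(l+m,l−m')=3 give 4 terms
  k=0: (−1)^0·36.0000/(36)·0.6904^6·0.7235^0 = +0.108263
  k=1: (−1)^1·36.0000/(4)·0.6904^4·0.7235^2 = -1.070018
  k=2: (−1)^2·36.0000/(4)·0.6904^2·0.7235^4 = +1.175057
  k=3: (−1)^3·36.0000/(36)·0.6904^0·0.7235^6 = -0.143379
d^3_{0,0}(1.6176) = +0.108263 -1.070018 +1.175057 -0.143379 = +0.069924
|D^3_{0,0}|² = |d^3_{0,0}(β)|² = (+0.069924)² = 0.004889 (the z-rotation phases have unit modulus)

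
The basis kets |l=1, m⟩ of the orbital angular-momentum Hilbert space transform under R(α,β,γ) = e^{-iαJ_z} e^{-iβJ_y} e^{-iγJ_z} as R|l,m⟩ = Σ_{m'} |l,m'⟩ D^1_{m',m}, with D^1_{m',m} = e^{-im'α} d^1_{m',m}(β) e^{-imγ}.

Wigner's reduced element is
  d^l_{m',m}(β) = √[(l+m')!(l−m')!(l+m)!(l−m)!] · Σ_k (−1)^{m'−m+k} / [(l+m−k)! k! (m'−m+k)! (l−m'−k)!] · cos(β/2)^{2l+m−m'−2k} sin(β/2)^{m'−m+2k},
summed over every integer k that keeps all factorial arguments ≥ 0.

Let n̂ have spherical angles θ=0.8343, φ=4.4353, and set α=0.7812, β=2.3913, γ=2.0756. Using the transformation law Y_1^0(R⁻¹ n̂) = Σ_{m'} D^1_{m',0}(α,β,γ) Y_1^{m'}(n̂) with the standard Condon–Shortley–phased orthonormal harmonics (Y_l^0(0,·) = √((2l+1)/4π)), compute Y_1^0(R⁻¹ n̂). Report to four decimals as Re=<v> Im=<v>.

Re=-0.4552 Im=0.0000

Need the full column D^1_{m',0} for m'=−1..1 at α=0.7812, β=2.3913, γ=2.0756.
cos(β/2)=0.366409, sin(β/2)=0.930454
d^1_{-1,0}: single k=1 term ⇒ +0.482143;  D = +0.342355+0.339492i
d^1_{0,0}: k∈[0..1] ⇒ +0.134255 -0.865745 = -0.731489;  D = -0.731489+0.000000i
d^1_{1,0}: single k=0 term ⇒ -0.482143;  D = -0.342355+0.339492i
Y_1^{m'}(θ=0.8343,φ=4.4353) and Σ D·Y over m':
  (+0.3424+0.3395i)·(-0.0700+0.2462i)  (-0.7315+0.0000i)·(+0.3282+0.0000i)  (-0.3424+0.3395i)·(+0.0700+0.2462i)
Y_1^0(R⁻¹ n̂) = -0.455169+0.000000i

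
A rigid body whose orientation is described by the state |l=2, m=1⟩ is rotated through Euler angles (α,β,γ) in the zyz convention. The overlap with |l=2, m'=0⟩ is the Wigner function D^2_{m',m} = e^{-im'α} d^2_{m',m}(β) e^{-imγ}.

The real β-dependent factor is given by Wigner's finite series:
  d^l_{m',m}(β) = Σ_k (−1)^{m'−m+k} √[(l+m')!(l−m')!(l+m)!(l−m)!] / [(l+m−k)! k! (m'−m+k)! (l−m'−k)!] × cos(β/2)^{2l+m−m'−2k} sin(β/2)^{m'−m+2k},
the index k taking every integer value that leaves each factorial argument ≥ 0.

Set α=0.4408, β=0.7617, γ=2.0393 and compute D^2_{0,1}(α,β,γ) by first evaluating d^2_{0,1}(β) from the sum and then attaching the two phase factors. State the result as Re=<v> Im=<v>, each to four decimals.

First d^2_{0,1}(β=0.7617), then the phase factors e^{-i(0)α} and e^{-i(1)γ}:
With c≡cos(β/2)=0.928349 and s≡sin(β/2)=0.371710, N=[2·2·6·1]^{1/2}=4.898979
k∈{1,2} keeps every argument non-negative
  k=1: (−1)^0·4.8990/(2)·0.9283^3·0.3717^1 = +0.728473
  k=2: (−1)^1·4.8990/(2)·0.9283^1·0.3717^3 = -0.116788
d^2_{0,1}(0.7617) = +0.728473 -0.116788 = +0.611685
Phases: e^{-i·(0)·0.4408}=+1.000000+0.000000i, e^{-i·(1)·2.0393}=-0.451552-0.892245i ⇒ D=-0.276207-0.545773i

Re=-0.2762 Im=-0.5458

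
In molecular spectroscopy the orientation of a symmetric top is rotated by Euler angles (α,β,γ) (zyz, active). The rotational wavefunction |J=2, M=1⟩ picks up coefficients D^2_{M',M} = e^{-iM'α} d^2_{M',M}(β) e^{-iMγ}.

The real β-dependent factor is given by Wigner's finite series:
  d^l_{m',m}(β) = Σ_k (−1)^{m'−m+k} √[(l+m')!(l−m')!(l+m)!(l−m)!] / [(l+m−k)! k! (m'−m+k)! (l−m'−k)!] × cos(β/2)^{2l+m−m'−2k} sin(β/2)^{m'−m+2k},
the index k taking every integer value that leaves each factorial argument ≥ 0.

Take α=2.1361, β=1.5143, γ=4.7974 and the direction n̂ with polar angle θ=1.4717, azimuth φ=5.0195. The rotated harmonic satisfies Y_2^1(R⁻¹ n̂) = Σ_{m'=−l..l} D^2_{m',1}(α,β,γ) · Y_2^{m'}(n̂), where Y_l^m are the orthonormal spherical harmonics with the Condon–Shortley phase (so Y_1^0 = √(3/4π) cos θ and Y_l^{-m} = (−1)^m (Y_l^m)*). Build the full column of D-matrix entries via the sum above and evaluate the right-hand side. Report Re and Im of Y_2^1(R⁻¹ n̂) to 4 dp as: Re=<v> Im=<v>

Need the full column D^2_{m',1} for m'=−2..2 at α=2.1361, β=1.5143, γ=4.7974.
cos(β/2)=0.726796, sin(β/2)=0.686853
d^2_{-2,1}: single k=3 term ⇒ +0.471014;  D = +0.407533-0.236160i
d^2_{-1,1}: k∈[2..3] ⇒ +0.747609 -0.222564 = +0.525045;  D = -0.465641-0.242591i
d^2_{0,1}: k∈[1..2] ⇒ +0.645919 -0.576872 = +0.069046;  D = +0.005863+0.068797i
d^2_{1,1}: k∈[0..1] ⇒ +0.279030 -0.747609 = -0.468578;  D = -0.372938+0.283695i
d^2_{2,1}: single k=0 term ⇒ -0.527390;  D = +0.494473+0.183404i
Y_2^{m'}(θ=1.4717,φ=5.0195) and Σ D·Y over m':
  (+0.4075-0.2362i)·(-0.3126+0.2204i)  (-0.4656-0.2426i)·(+0.0230+0.0725i)  (+0.0059+0.0688i)·(-0.3061+0.0000i)  (-0.3729+0.2837i)·(-0.0230+0.0725i)  (+0.4945+0.1834i)·(-0.3126-0.2204i)
Y_2^1(R⁻¹ n̂) = -0.196368-0.096631i

Re=-0.1964 Im=-0.0966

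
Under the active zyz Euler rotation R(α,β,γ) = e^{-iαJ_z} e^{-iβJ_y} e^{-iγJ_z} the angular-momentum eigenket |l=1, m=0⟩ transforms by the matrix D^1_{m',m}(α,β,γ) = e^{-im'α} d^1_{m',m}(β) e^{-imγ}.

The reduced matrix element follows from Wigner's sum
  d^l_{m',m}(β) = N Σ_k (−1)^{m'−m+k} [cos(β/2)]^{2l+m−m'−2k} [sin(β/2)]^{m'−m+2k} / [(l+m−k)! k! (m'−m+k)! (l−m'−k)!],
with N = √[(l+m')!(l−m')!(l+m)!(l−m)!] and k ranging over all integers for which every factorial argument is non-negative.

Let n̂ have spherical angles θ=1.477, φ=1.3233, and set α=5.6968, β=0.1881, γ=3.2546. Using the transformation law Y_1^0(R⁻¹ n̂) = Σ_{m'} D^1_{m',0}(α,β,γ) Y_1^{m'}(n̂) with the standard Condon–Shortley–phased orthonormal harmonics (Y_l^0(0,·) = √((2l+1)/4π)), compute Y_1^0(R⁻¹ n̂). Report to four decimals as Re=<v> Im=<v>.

Need the full column D^1_{m',0} for m'=−1..1 at α=5.6968, β=0.1881, γ=3.2546.
cos(β/2)=0.995581, sin(β/2)=0.093911
d^1_{-1,0}: single k=1 term ⇒ +0.132224;  D = +0.110135-0.073167i
d^1_{0,0}: k∈[0..1] ⇒ +0.991181 -0.008819 = +0.982361;  D = +0.982361+0.000000i
d^1_{1,0}: single k=0 term ⇒ -0.132224;  D = -0.110135-0.073167i
Y_1^{m'}(θ=1.477,φ=1.3233) and Σ D·Y over m':
  (+0.1101-0.0732i)·(+0.0843-0.3335i)  (+0.9824+0.0000i)·(+0.0458+0.0000i)  (-0.1101-0.0732i)·(-0.0843-0.3335i)
Y_1^0(R⁻¹ n̂) = +0.014715+0.000000i

Re=0.0147 Im=0.0000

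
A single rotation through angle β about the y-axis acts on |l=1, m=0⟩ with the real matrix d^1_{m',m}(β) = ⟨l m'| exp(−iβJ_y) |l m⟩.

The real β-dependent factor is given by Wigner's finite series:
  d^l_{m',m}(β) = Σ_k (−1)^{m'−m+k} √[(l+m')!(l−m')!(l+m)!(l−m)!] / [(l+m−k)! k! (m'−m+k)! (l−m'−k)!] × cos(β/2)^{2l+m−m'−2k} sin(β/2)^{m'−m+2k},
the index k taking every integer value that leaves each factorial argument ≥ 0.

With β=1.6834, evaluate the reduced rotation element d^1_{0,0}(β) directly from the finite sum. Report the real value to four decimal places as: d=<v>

d=-0.1124

d^1_{0,0}(β=1.6834) via Wigner's sum:
c=cos(1.6834/2)=0.666196, s=sin(1.6834/2)=0.745777; N=√[1·1·1·1]=1.000000
Admissible k: 0..1 (factorial args all ≥0)
  k=0: (−1)^0·1.0000/(1)·0.6662^2·0.7458^0 = +0.443817
  k=1: (−1)^1·1.0000/(1)·0.6662^0·0.7458^2 = -0.556183
d^1_{0,0}(1.6834) = +0.443817 -0.556183 = -0.112366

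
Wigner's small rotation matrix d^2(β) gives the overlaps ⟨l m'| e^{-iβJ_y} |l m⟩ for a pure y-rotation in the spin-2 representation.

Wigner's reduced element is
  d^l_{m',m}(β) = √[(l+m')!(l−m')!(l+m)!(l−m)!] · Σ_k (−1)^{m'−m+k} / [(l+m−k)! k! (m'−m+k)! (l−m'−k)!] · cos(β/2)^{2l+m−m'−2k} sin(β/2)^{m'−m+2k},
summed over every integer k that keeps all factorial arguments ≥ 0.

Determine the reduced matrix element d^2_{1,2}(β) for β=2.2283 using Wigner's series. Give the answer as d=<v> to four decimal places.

d^2_{1,2}(β=2.2283) via Wigner's sum:
With c≡cos(β/2)=0.440941 and s≡sin(β/2)=0.897536, N=[6·1·24·1]^{1/2}=12.000000
Admissible k: 1..1 (factorial args all ≥0)
  k=1: (−1)^0·12.0000/(6)·0.4409^3·0.8975^1 = +0.153894
d^2_{1,2}(2.2283) = +0.153894

d=0.1539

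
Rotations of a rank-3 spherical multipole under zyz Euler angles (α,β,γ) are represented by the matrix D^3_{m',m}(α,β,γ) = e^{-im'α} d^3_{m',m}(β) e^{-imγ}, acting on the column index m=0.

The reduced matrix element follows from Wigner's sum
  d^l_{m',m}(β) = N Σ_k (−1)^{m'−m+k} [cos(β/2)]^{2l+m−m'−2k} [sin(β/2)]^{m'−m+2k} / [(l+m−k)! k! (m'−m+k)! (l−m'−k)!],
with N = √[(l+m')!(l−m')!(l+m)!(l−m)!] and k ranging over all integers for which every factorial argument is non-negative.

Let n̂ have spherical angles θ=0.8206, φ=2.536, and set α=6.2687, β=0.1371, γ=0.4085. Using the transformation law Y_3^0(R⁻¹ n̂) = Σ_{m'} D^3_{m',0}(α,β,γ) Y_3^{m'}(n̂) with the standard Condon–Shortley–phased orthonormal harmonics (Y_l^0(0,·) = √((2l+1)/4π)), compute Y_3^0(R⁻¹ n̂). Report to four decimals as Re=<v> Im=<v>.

Re=-0.2753 Im=0.0000

Need the full column D^3_{m',0} for m'=−3..3 at α=6.2687, β=0.1371, γ=0.4085.
cos(β/2)=0.997651, sin(β/2)=0.068496
d^3_{-3,0}: single k=3 term ⇒ +0.001427;  D = +0.001426-0.000062i
d^3_{-2,0}: k∈[2..3] ⇒ +0.025457 -0.000120 = +0.025337;  D = +0.025327-0.000734i
d^3_{-1,0}: k∈[1..3] ⇒ +0.234505 -0.003316 +0.000005 = +0.231194;  D = +0.231170-0.003349i
d^3_{0,0}: k∈[0..3] ⇒ +0.985991 -0.041830 +0.000197 -0.000000 = +0.944357;  D = +0.944357+0.000000i
d^3_{1,0}: k∈[0..2] ⇒ -0.234505 +0.003316 -0.000005 = -0.231194;  D = -0.231170-0.003349i
d^3_{2,0}: k∈[0..1] ⇒ +0.025457 -0.000120 = +0.025337;  D = +0.025327+0.000734i
d^3_{3,0}: single k=0 term ⇒ -0.001427;  D = -0.001426-0.000062i
Y_3^{m'}(θ=0.8206,φ=2.536) and Σ D·Y over m':
  (+0.0014-0.0001i)·(+0.0398-0.1584i)  (+0.0253-0.0007i)·(+0.1312+0.3490i)  (+0.2312-0.0033i)·(-0.2574-0.1782i)  (+0.9444+0.0000i)·(-0.1720+0.0000i)  (-0.2312-0.0033i)·(+0.2574-0.1782i)  (+0.0253+0.0007i)·(+0.1312-0.3490i)  (-0.0014-0.0001i)·(-0.0398-0.1584i)
Y_3^0(R⁻¹ n̂) = -0.275328+0.000000i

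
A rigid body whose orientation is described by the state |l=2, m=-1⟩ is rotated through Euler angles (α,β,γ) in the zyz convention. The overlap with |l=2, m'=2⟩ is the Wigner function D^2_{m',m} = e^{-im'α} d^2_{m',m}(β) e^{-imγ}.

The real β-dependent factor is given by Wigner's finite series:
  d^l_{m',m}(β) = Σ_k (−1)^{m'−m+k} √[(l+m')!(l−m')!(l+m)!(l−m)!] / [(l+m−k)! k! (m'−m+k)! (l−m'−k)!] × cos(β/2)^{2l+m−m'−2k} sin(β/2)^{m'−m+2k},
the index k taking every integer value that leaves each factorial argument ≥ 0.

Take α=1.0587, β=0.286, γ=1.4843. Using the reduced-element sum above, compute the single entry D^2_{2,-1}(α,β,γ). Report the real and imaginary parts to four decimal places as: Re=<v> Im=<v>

Re=-0.0046 Im=0.0034

D^2_{2,-1}(1.0587,0.286,1.4843) = e^{-i·2·1.0587}·d^2_{2,-1}(0.286)·e^{-i·-1·1.4843}. Compute d first:
c=cos(0.286/2)=0.989793, s=sin(0.286/2)=0.142513; N=√[24·1·1·6]=12.000000
k: max(0,(-1)−(2))=0 … min(2+(-1),2−(2))=0
  k=0: (−1)^3·12.0000/(6)·0.9898^1·0.1425^3 = -0.005730
d^2_{2,-1}(0.286) = -0.005730
Attach z-rotation phases: D = e^{-i(2)(1.0587)}·(-0.005730)·e^{-i(-1)(1.4843)} = -0.004619+0.003390i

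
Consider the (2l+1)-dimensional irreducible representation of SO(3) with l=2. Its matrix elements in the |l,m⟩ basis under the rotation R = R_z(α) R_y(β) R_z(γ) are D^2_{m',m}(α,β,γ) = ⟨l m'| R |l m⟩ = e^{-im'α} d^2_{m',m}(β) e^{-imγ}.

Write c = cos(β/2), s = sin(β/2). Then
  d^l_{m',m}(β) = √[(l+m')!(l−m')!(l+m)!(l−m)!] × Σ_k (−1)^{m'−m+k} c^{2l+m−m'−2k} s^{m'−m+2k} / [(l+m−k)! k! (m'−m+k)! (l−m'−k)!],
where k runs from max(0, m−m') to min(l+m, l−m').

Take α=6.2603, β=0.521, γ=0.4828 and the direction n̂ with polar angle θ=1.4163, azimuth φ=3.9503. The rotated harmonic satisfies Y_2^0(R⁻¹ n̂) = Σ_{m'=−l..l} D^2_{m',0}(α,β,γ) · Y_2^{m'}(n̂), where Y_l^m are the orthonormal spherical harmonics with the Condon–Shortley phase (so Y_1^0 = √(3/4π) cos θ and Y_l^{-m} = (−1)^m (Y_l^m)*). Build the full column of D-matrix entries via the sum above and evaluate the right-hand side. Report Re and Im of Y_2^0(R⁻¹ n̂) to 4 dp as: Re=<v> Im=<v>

Need the full column D^2_{m',0} for m'=−2..2 at α=6.2603, β=0.521, γ=0.4828.
cos(β/2)=0.966261, sin(β/2)=0.257564
d^2_{-2,0}: single k=2 term ⇒ +0.151717;  D = +0.151558-0.006942i
d^2_{-1,0}: k∈[1..2] ⇒ +0.569173 -0.040441 = +0.528732;  D = +0.528593-0.012099i
d^2_{0,0}: k∈[0..2] ⇒ +0.871723 -0.247753 +0.004401 = +0.628371;  D = +0.628371+0.000000i
d^2_{1,0}: k∈[0..1] ⇒ -0.569173 +0.040441 = -0.528732;  D = -0.528593-0.012099i
d^2_{2,0}: single k=0 term ⇒ +0.151717;  D = +0.151558+0.006942i
Y_2^{m'}(θ=1.4163,φ=3.9503) and Σ D·Y over m':
  (+0.1516-0.0069i)·(-0.0176-0.3767i)  (+0.5286-0.0121i)·(-0.0811+0.0850i)  (+0.6284+0.0000i)·(-0.2930+0.0000i)  (-0.5286-0.0121i)·(+0.0811+0.0850i)  (+0.1516+0.0069i)·(-0.0176+0.3767i)
Y_2^0(R⁻¹ n̂) = -0.278345+0.000000i

Re=-0.2783 Im=0.0000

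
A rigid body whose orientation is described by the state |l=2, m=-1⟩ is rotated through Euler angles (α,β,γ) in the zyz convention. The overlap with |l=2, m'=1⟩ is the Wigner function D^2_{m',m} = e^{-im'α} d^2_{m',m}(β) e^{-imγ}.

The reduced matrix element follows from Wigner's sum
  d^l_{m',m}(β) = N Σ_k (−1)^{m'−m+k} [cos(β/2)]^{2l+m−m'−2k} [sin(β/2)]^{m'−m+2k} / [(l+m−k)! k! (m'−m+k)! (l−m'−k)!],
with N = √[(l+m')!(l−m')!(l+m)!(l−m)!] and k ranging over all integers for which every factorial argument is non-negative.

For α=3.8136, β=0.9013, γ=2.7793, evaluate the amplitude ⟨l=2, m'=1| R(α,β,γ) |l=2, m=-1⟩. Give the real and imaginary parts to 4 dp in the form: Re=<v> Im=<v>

Split into d^2_{1,-1}(β=0.9013) × two z-phases.
With c≡cos(β/2)=0.900164 and s≡sin(β/2)=0.435551, N=[6·1·1·6]^{1/2}=6.000000
k∈{0,1} keeps every argument non-negative
  k=0: (−1)^2·6.0000/(2)·0.9002^2·0.4356^2 = +0.461150
  k=1: (−1)^3·6.0000/(6)·0.9002^0·0.4356^4 = -0.035988
d^2_{1,-1}(0.9013) = +0.461150 -0.035988 = +0.425162
Attach z-rotation phases: D = e^{-i(1)(3.8136)}·(+0.425162)·e^{-i(-1)(2.7793)} = +0.217312-0.365429i

Re=0.2173 Im=-0.3654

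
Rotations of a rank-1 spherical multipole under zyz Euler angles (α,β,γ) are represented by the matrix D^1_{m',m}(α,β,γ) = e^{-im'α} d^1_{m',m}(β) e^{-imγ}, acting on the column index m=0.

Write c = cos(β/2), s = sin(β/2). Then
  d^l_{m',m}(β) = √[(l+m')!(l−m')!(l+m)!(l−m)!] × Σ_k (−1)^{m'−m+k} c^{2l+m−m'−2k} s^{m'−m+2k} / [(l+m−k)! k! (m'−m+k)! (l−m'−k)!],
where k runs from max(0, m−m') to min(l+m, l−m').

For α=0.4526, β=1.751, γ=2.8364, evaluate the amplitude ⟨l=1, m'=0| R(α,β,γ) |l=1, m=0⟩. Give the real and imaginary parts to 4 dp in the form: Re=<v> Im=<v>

Split into d^1_{0,0}(β=1.751) × two z-phases.
Half-angle: c=0.640613, s=0.767864. N=√(1·1·1·1)=1.000000
Admissible k: 0..1 (factorial args all ≥0)
  k=0: (−1)^0·1.0000/(1)·0.6406^2·0.7679^0 = +0.410385
  k=1: (−1)^1·1.0000/(1)·0.6406^0·0.7679^2 = -0.589615
d^1_{0,0}(1.751) = +0.410385 -0.589615 = -0.179230
Phases: e^{-i·(0)·0.4526}=+1.000000+0.000000i, e^{-i·(0)·2.8364}=+1.000000+0.000000i ⇒ D=-0.179230+0.000000i

Re=-0.1792 Im=0.0000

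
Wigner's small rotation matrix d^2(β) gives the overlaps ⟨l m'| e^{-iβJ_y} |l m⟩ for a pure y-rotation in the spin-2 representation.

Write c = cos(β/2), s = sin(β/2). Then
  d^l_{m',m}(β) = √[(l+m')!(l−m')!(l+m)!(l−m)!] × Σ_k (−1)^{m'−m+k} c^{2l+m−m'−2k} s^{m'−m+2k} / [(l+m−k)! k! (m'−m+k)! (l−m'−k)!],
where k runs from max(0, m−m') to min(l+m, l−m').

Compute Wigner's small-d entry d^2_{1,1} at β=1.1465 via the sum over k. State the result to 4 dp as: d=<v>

d=-0.1247

d^2_{1,1}(β=1.1465) via Wigner's sum:
c=cos(1.1465/2)=0.840143, s=sin(1.1465/2)=0.542365; N=√[6·1·6·1]=6.000000
Admissible k: 0..1 (factorial args all ≥0)
  k=0: (−1)^0·6.0000/(6)·0.8401^4·0.5424^0 = +0.498210
  k=1: (−1)^1·6.0000/(2)·0.8401^2·0.5424^2 = -0.622890
d^2_{1,1}(1.1465) = +0.498210 -0.622890 = -0.124680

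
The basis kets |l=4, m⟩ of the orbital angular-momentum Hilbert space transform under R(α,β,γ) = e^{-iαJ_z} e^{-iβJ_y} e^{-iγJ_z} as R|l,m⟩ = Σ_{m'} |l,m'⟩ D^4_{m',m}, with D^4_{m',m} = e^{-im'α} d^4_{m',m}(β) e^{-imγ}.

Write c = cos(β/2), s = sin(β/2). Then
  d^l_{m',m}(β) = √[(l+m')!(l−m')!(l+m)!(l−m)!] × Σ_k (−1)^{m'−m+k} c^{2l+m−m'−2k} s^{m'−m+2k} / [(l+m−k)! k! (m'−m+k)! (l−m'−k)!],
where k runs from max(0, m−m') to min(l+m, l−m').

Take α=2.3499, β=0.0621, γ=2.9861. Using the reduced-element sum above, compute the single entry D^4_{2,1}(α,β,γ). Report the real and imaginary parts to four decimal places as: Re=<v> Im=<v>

Re=-0.0219 Im=0.1288

First d^4_{2,1}(β=0.0621), then the phase factors e^{-i(2)α} and e^{-i(1)γ}:
With c≡cos(β/2)=0.999518 and s≡sin(β/2)=0.031045, N=[720·2·120·6]^{1/2}=1018.233765
k∈{0,1,2} keeps every argument non-negative
  k=0: (−1)^1·1018.2338/(240)·0.9995^7·0.0310^1 = -0.131269
  k=1: (−1)^2·1018.2338/(48)·0.9995^5·0.0310^3 = +0.000633
  k=2: (−1)^3·1018.2338/(72)·0.9995^3·0.0310^5 = -0.000000
d^4_{2,1}(0.0621) = -0.131269 +0.000633 -0.000000 = -0.130636
D = (-0.012589+0.999921i)·(-0.130636)·(-0.987935-0.154867i) = -0.021854+0.128795i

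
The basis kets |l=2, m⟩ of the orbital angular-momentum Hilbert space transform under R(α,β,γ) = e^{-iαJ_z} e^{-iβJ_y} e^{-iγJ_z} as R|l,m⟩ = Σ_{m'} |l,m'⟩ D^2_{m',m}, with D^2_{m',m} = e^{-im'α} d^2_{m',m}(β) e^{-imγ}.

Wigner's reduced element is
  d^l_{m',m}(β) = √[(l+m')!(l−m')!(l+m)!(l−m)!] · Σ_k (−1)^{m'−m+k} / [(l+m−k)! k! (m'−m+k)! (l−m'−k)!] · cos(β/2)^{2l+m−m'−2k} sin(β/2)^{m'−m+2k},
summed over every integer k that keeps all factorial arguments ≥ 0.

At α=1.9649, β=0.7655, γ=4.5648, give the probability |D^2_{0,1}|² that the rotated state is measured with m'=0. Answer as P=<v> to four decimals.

Split into d^2_{0,1}(β=0.7655) × two z-phases.
With c≡cos(β/2)=0.927641 and s≡sin(β/2)=0.373473, N=[2·2·6·1]^{1/2}=4.898979
The bounds max(0,m−m')=1 and min(l+m,l−m')=2 give 2 terms
  k=1: (−1)^0·4.8990/(2)·0.9276^3·0.3735^1 = +0.730255
  k=2: (−1)^1·4.8990/(2)·0.9276^1·0.3735^3 = -0.118368
d^2_{0,1}(0.7655) = +0.730255 -0.118368 = +0.611888
|D^2_{0,1}|² = |d^2_{0,1}(β)|² = (+0.611888)² = 0.374406 (the z-rotation phases have unit modulus)

P=0.3744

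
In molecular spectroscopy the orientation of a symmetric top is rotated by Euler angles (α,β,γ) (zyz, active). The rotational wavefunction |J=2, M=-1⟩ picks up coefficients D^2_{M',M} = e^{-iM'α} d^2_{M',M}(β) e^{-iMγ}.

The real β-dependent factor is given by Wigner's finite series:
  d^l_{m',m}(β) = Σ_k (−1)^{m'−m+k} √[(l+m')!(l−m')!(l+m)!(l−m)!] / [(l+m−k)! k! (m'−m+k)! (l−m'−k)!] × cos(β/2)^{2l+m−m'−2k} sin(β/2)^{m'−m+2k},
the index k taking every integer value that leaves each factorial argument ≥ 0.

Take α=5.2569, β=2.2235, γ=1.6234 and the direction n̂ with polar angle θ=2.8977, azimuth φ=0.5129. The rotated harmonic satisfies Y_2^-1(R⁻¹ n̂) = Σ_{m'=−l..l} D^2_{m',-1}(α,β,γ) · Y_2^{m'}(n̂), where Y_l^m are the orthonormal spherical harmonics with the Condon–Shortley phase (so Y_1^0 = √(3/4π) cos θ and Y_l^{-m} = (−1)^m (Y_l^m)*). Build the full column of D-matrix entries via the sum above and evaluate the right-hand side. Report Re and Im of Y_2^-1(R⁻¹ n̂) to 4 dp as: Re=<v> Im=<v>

Need the full column D^2_{m',-1} for m'=−2..2 at α=5.2569, β=2.2235, γ=1.6234.
cos(β/2)=0.443093, sin(β/2)=0.896475
d^2_{-2,-1}: single k=1 term ⇒ +0.155975;  D = +0.141830-0.064904i
d^2_{-1,-1}: k∈[0..1] ⇒ +0.038546 -0.473357 = -0.434811;  D = -0.359572-0.244476i
d^2_{0,-1}: k∈[0..1] ⇒ -0.191029 +0.781963 = +0.590934;  D = -0.031071+0.590116i
d^2_{1,-1}: k∈[0..1] ⇒ +0.473357 -0.645883 = -0.172526;  D = +0.152070-0.081485i
d^2_{2,-1}: single k=0 term ⇒ -0.638470;  D = +0.549458+0.325176i
Y_2^{m'}(θ=2.8977,φ=0.5129) and Σ D·Y over m':
  (+0.1418-0.0649i)·(+0.0117-0.0193i)  (-0.3596-0.2445i)·(-0.1577+0.0888i)  (-0.0311+0.5901i)·(+0.5756+0.0000i)  (+0.1521-0.0815i)·(+0.1577+0.0888i)  (+0.5495+0.3252i)·(+0.0117+0.0193i)
Y_2^-1(R⁻¹ n̂) = +0.092338+0.357844i

Re=0.0923 Im=0.3578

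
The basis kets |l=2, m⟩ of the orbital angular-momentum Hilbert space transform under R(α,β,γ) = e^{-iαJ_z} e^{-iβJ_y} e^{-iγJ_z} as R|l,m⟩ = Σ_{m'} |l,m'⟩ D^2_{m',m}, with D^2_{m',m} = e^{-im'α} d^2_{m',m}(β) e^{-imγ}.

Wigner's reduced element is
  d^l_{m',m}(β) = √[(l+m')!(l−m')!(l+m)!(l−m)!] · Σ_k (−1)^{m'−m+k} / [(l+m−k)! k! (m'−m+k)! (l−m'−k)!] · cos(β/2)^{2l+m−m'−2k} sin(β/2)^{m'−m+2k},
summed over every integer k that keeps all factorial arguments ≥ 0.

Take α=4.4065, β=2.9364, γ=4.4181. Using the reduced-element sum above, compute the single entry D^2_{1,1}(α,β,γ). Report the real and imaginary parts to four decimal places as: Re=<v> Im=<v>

Re=0.0256 Im=0.0175

First d^2_{1,1}(β=2.9364), then the phase factors e^{-i(1)α} and e^{-i(1)γ}:
c=cos(2.9364/2)=0.102416, s=sin(2.9364/2)=0.994742; N=√[6·1·6·1]=6.000000
k∈{0,1} keeps every argument non-negative
  k=0: (−1)^0·6.0000/(6)·0.1024^4·0.9947^0 = +0.000110
  k=1: (−1)^1·6.0000/(2)·0.1024^2·0.9947^2 = -0.031137
d^2_{1,1}(2.9364) = +0.000110 -0.031137 = -0.031027
D = (-0.301141+0.953580i)·(-0.031027)·(-0.290059+0.957009i) = +0.025605+0.017524i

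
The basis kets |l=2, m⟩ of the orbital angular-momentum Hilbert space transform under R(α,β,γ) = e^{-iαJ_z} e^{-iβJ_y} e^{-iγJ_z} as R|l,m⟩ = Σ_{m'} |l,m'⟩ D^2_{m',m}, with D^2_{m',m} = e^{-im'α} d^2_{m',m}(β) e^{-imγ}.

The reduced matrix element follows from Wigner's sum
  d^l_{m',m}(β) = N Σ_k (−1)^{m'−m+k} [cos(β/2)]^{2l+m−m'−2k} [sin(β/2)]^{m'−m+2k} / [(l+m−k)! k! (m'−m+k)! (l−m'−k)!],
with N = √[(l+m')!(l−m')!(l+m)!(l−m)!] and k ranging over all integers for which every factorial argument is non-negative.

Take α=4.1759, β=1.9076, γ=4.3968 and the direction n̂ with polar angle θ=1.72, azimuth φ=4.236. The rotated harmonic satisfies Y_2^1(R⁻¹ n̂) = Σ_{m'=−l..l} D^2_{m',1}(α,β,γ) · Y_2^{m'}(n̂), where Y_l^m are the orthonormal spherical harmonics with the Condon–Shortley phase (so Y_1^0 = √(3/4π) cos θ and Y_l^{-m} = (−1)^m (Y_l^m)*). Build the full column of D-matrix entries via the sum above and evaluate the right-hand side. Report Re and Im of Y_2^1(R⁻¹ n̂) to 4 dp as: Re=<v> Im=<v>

Re=-0.0009 Im=0.1479

Need the full column D^2_{m',1} for m'=−2..2 at α=4.1759, β=1.9076, γ=4.3968.
cos(β/2)=0.578588, sin(β/2)=0.815620
d^2_{-2,1}: single k=3 term ⇒ +0.627860;  D = -0.431357-0.456224i
d^2_{-1,1}: k∈[2..3] ⇒ +0.668091 -0.442539 = +0.225552;  D = +0.220071-0.049420i
d^2_{0,1}: k∈[1..2] ⇒ +0.386965 -0.768969 = -0.382004;  D = +0.118565-0.363138i
d^2_{1,1}: k∈[0..1] ⇒ +0.112067 -0.668091 = -0.556024;  D = +0.366098+0.418492i
d^2_{2,1}: single k=0 term ⇒ -0.315956;  D = -0.310724+0.057258i
Y_2^{m'}(θ=1.72,φ=4.236) and Σ D·Y over m':
  (-0.4314-0.4562i)·(-0.2189-0.3079i)  (+0.2201-0.0494i)·(+0.0521-0.1009i)  (+0.1186-0.3631i)·(-0.2945+0.0000i)  (+0.3661+0.4185i)·(-0.0521-0.1009i)  (-0.3107+0.0573i)·(-0.2189+0.3079i)
Y_2^1(R⁻¹ n̂) = -0.000939+0.147875i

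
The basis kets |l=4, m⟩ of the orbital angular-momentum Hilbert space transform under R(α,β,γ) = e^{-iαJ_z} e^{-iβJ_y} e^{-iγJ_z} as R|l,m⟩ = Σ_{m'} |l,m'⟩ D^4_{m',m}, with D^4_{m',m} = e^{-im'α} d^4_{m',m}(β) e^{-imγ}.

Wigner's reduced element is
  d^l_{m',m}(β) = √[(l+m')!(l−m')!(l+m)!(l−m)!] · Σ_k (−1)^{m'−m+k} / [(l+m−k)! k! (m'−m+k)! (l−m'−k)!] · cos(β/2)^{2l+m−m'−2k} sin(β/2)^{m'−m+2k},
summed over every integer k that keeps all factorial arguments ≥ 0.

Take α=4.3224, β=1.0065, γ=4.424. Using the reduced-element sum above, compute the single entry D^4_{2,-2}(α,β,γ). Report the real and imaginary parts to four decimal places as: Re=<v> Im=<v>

D^4_{2,-2}(4.3224,1.0065,4.424) = e^{-i·2·4.3224}·d^4_{2,-2}(1.0065)·e^{-i·-2·4.424}. Compute d first:
With c≡cos(β/2)=0.876020 and s≡sin(β/2)=0.482275, N=[720·2·2·720]^{1/2}=1440.000000
k∈{0,1,2} keeps every argument non-negative
  k=0: (−1)^4·1440.0000/(96)·0.8760^4·0.4823^4 = +0.477888
  k=1: (−1)^5·1440.0000/(120)·0.8760^2·0.4823^6 = -0.115872
  k=2: (−1)^6·1440.0000/(1440)·0.8760^0·0.4823^8 = +0.002927
d^4_{2,-2}(1.0065) = +0.477888 -0.115872 +0.002927 = +0.364943
D = (-0.710929-0.703264i)·(+0.364943)·(-0.838224+0.545326i) = +0.357435+0.073647i

Re=0.3574 Im=0.0736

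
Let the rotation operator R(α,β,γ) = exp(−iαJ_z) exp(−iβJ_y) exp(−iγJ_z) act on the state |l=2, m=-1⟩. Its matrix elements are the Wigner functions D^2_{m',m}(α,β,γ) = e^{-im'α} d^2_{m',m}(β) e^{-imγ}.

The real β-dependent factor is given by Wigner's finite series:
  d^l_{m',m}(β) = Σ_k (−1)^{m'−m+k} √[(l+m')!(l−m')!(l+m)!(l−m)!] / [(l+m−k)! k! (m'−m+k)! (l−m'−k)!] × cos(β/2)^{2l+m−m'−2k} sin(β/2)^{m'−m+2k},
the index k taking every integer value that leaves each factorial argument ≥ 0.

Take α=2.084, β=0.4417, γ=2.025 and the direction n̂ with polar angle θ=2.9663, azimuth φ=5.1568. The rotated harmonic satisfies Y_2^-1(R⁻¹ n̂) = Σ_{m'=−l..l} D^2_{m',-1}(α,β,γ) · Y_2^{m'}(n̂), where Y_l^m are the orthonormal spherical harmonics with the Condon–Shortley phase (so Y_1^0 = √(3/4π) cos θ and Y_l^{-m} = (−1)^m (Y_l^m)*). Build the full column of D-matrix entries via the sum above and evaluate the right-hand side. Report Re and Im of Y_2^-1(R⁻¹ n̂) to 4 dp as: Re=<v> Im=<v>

Re=0.0782 Im=-0.1805

Need the full column D^2_{m',-1} for m'=−2..2 at α=2.084, β=0.4417, γ=2.025.
cos(β/2)=0.975712, sin(β/2)=0.219059
d^2_{-2,-1}: single k=1 term ⇒ +0.406964;  D = +0.405310-0.036652i
d^2_{-1,-1}: k∈[0..1] ⇒ +0.906329 -0.137052 = +0.769277;  D = -0.436515-0.633436i
d^2_{0,-1}: k∈[0..1] ⇒ -0.498427 +0.025124 = -0.473303;  D = +0.207660-0.425315i
d^2_{1,-1}: k∈[0..1] ⇒ +0.137052 -0.002303 = +0.134750;  D = +0.134515-0.007946i
d^2_{2,-1}: single k=0 term ⇒ -0.020513;  D = +0.011108+0.017246i
Y_2^{m'}(θ=2.9663,φ=5.1568) and Σ D·Y over m':
  (+0.4053-0.0367i)·(-0.0074+0.0091i)  (-0.4365-0.6334i)·(-0.0570-0.1198i)  (+0.2077-0.4253i)·(+0.6020+0.0000i)  (+0.1345-0.0079i)·(+0.0570-0.1198i)  (+0.0111+0.0172i)·(-0.0074-0.0091i)
Y_2^-1(R⁻¹ n̂) = +0.078166-0.180455i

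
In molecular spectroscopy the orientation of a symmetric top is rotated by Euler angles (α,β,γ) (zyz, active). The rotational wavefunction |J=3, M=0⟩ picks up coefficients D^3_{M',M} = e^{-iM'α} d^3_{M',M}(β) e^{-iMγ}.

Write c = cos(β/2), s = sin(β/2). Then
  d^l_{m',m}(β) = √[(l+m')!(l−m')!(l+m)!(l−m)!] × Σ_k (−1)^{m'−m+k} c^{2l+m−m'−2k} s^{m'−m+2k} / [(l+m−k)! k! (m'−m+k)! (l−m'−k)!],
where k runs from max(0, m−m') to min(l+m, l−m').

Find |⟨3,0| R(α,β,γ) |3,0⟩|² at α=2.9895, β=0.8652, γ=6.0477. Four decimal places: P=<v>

P=0.0847

Split into d^3_{0,0}(β=0.8652) × two z-phases.
c=cos(0.8652/2)=0.907879, s=sin(0.8652/2)=0.419233; N=√[6·6·6·6]=36.000000
The bounds max(0,m−m')=0 and min(l+m,l−m')=3 give 4 terms
  k=0: (−1)^0·36.0000/(36)·0.9079^6·0.4192^0 = +0.559973
  k=1: (−1)^1·36.0000/(4)·0.9079^4·0.4192^2 = -1.074643
  k=2: (−1)^2·36.0000/(4)·0.9079^2·0.4192^4 = +0.229149
  k=3: (−1)^3·36.0000/(36)·0.9079^0·0.4192^6 = -0.005429
d^3_{0,0}(0.8652) = +0.559973 -1.074643 +0.229149 -0.005429 = -0.290950
|D^3_{0,0}|² = |d^3_{0,0}(β)|² = (-0.290950)² = 0.084652 (the z-rotation phases have unit modulus)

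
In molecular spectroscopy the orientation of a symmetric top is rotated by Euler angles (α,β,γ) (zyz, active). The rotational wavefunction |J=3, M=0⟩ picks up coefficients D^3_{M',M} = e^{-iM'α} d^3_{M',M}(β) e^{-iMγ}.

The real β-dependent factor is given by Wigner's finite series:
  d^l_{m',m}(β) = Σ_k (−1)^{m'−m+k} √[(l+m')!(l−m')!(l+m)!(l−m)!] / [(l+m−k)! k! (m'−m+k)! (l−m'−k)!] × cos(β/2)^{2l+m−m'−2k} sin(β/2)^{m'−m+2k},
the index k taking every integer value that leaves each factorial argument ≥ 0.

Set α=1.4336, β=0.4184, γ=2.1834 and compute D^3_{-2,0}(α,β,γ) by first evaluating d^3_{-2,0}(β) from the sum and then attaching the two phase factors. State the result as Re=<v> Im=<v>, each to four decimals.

D^3_{-2,0}(1.4336,0.4184,2.1834) = e^{-i·-2·1.4336}·d^3_{-2,0}(0.4184)·e^{-i·0·2.1834}. Compute d first:
c=cos(0.4184/2)=0.978197, s=sin(0.4184/2)=0.207677; N=√[1·120·6·6]=65.726707
Admissible k: 2..3 (factorial args all ≥0)
  k=2: (−1)^0·65.7267/(12)·0.9782^4·0.2077^2 = +0.216294
  k=3: (−1)^1·65.7267/(12)·0.9782^2·0.2077^4 = -0.009749
d^3_{-2,0}(0.4184) = +0.216294 -0.009749 = +0.206545
Attach z-rotation phases: D = e^{-i(-2)(1.4336)}·(+0.206545)·e^{-i(0)(2.1834)} = -0.198818+0.055966i

Re=-0.1988 Im=0.0560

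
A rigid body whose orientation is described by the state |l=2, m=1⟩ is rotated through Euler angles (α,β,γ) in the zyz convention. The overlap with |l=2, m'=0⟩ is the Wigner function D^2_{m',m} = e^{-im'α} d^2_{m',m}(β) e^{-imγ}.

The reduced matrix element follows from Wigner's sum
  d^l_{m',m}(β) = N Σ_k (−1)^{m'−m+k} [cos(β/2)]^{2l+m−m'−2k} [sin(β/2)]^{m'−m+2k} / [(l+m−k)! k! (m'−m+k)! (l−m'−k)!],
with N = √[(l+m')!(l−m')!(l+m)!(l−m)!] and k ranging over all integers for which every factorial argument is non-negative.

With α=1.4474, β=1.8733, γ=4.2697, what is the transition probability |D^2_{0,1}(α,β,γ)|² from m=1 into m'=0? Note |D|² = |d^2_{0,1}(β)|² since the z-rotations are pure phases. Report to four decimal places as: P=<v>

D^2_{0,1}(1.4474,1.8733,4.2697) = e^{-i·0·1.4474}·d^2_{0,1}(1.8733)·e^{-i·1·4.2697}. Compute d first:
With c≡cos(β/2)=0.592490 and s≡sin(β/2)=0.805578, N=[2·2·6·1]^{1/2}=4.898979
k∈{1,2} keeps every argument non-negative
  k=1: (−1)^0·4.8990/(2)·0.5925^3·0.8056^1 = +0.410418
  k=2: (−1)^1·4.8990/(2)·0.5925^1·0.8056^3 = -0.758716
d^2_{0,1}(1.8733) = +0.410418 -0.758716 = -0.348298
|D^2_{0,1}|² = |d^2_{0,1}(β)|² = (-0.348298)² = 0.121311 (the z-rotation phases have unit modulus)

P=0.1213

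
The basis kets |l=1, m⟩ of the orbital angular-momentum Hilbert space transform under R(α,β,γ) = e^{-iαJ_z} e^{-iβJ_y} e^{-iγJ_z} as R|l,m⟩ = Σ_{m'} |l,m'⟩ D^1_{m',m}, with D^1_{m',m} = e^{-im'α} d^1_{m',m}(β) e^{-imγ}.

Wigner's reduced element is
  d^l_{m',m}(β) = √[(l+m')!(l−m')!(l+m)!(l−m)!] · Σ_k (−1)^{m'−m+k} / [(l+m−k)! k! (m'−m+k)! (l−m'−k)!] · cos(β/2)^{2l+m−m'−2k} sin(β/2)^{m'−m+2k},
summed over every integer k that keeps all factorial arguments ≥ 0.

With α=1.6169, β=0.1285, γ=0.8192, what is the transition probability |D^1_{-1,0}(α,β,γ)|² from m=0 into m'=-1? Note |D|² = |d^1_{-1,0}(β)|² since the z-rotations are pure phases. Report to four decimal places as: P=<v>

First d^1_{-1,0}(β=0.1285), then the phase factors e^{-i(-1)α} and e^{-i(0)γ}:
With c≡cos(β/2)=0.997937 and s≡sin(β/2)=0.064206, N=[1·2·1·1]^{1/2}=1.414214
Admissible k: 1..1 (factorial args all ≥0)
  k=1: (−1)^0·1.4142/(1)·0.9979^1·0.0642^1 = +0.090613
d^1_{-1,0}(0.1285) = +0.090613
|D^1_{-1,0}|² = |d^1_{-1,0}(β)|² = (+0.090613)² = 0.008211 (the z-rotation phases have unit modulus)

P=0.0082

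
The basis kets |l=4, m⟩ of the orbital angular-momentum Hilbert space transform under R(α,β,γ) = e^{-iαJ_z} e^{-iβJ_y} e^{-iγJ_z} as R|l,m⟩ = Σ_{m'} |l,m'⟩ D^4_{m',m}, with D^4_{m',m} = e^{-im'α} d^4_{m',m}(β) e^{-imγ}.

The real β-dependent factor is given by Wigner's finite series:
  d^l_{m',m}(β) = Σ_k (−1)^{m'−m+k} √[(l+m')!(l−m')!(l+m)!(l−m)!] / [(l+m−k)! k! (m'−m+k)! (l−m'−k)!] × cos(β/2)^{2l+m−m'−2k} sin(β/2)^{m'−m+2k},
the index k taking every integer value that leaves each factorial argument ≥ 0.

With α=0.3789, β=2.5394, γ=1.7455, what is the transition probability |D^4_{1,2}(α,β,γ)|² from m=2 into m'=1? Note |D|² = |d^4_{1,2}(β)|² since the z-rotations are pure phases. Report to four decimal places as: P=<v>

P=0.0632

Split into d^4_{1,2}(β=2.5394) × two z-phases.
c=cos(2.5394/2)=0.296567, s=sin(2.5394/2)=0.955012; N=√[120·6·720·2]=1018.233765
k: max(0,(2)−(1))=1 … min(4+(2),4−(1))=3
  k=1: (−1)^0·1018.2338/(240)·0.2966^7·0.9550^1 = +0.000818
  k=2: (−1)^1·1018.2338/(48)·0.2966^5·0.9550^3 = -0.042389
  k=3: (−1)^2·1018.2338/(72)·0.2966^3·0.9550^5 = +0.293042
d^4_{1,2}(2.5394) = +0.000818 -0.042389 +0.293042 = +0.251470
|D^4_{1,2}|² = |d^4_{1,2}(β)|² = (+0.251470)² = 0.063237 (the z-rotation phases have unit modulus)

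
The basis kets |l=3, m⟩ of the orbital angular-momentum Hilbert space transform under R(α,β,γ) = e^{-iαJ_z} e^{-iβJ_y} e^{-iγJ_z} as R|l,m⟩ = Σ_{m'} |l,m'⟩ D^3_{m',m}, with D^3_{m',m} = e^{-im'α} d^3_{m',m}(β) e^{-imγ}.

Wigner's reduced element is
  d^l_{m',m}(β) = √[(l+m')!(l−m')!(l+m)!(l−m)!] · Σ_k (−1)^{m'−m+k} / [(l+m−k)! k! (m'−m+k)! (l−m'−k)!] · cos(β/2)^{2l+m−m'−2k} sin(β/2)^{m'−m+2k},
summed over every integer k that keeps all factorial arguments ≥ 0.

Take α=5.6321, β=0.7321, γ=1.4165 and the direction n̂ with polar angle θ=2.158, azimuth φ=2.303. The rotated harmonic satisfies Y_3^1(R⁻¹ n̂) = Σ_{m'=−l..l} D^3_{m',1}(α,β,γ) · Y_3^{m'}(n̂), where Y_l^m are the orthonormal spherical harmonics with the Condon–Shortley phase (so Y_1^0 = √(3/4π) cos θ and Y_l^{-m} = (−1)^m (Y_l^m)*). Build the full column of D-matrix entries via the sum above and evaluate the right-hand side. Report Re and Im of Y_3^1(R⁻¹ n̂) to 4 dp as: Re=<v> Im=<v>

Re=-0.1357 Im=-0.3011

Need the full column D^3_{m',1} for m'=−3..3 at α=5.6321, β=0.7321, γ=1.4165.
cos(β/2)=0.933748, sin(β/2)=0.357930
d^3_{-3,1}: single k=4 term ⇒ +0.055424;  D = -0.053988+0.012536i
d^3_{-2,1}: k∈[3..4] ⇒ +0.236110 -0.017347 = +0.218763;  D = -0.199488-0.089786i
d^3_{-1,1}: k∈[2..4] ⇒ +0.584342 -0.114483 +0.002103 = +0.471961;  D = -0.224939-0.414909i
d^3_{0,1}: k∈[1..3] ⇒ +0.880112 -0.387968 +0.019002 = +0.511147;  D = +0.078556-0.505075i
d^3_{1,1}: k∈[0..2] ⇒ +0.662795 -0.779122 +0.085862 = -0.030465;  D = -0.021968+0.021107i
d^3_{2,1}: k∈[0..1] ⇒ -0.803429 +0.236110 = -0.567319;  D = -0.563616+0.064720i
d^3_{3,1}: single k=0 term ⇒ +0.377191;  D = +0.324147+0.192877i
Y_3^{m'}(θ=2.158,φ=2.303) and Σ D·Y over m':
  (-0.0540+0.0125i)·(+0.1951-0.1410i)  (-0.1995-0.0898i)·(+0.0417-0.3902i)  (-0.2249-0.4149i)·(-0.0962-0.1070i)  (+0.0786-0.5051i)·(+0.3029+0.0000i)  (-0.0220+0.0211i)·(+0.0962-0.1070i)  (-0.5636+0.0647i)·(+0.0417+0.3902i)  (+0.3241+0.1929i)·(-0.1951-0.1410i)
Y_3^1(R⁻¹ n̂) = -0.135714-0.301052i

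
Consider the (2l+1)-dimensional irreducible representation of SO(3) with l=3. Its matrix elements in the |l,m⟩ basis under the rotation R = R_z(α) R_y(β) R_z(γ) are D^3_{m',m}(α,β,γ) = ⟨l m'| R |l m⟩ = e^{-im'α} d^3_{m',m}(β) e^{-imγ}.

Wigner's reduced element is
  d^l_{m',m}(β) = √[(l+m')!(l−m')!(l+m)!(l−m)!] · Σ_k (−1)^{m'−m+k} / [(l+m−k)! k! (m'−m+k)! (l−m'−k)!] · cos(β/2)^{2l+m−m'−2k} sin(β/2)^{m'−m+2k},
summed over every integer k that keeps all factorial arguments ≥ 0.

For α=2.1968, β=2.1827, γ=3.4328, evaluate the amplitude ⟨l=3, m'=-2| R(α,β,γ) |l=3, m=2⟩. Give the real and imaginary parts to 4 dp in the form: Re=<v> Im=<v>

First d^3_{-2,2}(β=2.1827), then the phase factors e^{-i(-2)α} and e^{-i(2)γ}:
With c≡cos(β/2)=0.461288 and s≡sin(β/2)=0.887250, N=[1·120·120·1]^{1/2}=120.000000
k: max(0,(2)−(-2))=4 … min(3+(2),3−(-2))=5
  k=4: (−1)^0·120.0000/(24)·0.4613^2·0.8873^4 = +0.659325
  k=5: (−1)^1·120.0000/(120)·0.4613^0·0.8873^6 = -0.487840
d^3_{-2,2}(2.1827) = +0.659325 -0.487840 = +0.171485
Attach z-rotation phases: D = e^{-i(-2)(2.1968)}·(+0.171485)·e^{-i(2)(3.4328)} = -0.134457-0.106435i

Re=-0.1345 Im=-0.1064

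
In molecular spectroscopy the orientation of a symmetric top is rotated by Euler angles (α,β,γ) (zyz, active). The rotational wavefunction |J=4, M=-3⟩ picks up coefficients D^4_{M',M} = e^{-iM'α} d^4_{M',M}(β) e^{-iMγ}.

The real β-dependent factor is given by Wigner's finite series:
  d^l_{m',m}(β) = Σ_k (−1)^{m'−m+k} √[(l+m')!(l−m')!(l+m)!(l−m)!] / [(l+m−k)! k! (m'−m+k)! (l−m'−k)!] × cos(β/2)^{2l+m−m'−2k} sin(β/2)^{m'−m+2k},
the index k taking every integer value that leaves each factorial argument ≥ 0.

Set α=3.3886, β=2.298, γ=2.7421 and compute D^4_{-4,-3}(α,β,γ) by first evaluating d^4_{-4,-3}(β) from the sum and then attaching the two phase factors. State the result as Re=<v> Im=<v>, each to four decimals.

Re=-0.0049 Im=0.0010

D^4_{-4,-3}(3.3886,2.298,2.7421) = e^{-i·-4·3.3886}·d^4_{-4,-3}(2.298)·e^{-i·-3·2.7421}. Compute d first:
With c≡cos(β/2)=0.409400 and s≡sin(β/2)=0.912355, N=[1·40320·1·5040]^{1/2}=14255.272709
k∈{1} keeps every argument non-negative
  k=1: (−1)^0·14255.2727/(5040)·0.4094^7·0.9124^1 = +0.004974
d^4_{-4,-3}(2.298) = +0.004974
D = (+0.550336+0.834943i)·(+0.004974)·(-0.363776+0.931486i) = -0.004865+0.001039i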